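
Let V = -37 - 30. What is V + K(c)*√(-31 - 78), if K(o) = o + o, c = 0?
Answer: -67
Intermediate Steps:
K(o) = 2*o
V = -67
V + K(c)*√(-31 - 78) = -67 + (2*0)*√(-31 - 78) = -67 + 0*√(-109) = -67 + 0*(I*√109) = -67 + 0 = -67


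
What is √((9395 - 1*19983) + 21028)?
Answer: 6*√290 ≈ 102.18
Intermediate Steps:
√((9395 - 1*19983) + 21028) = √((9395 - 19983) + 21028) = √(-10588 + 21028) = √10440 = 6*√290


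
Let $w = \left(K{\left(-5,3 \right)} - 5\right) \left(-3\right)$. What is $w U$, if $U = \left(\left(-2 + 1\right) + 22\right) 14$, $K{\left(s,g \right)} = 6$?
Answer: $-882$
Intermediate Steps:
$w = -3$ ($w = \left(6 - 5\right) \left(-3\right) = 1 \left(-3\right) = -3$)
$U = 294$ ($U = \left(-1 + 22\right) 14 = 21 \cdot 14 = 294$)
$w U = \left(-3\right) 294 = -882$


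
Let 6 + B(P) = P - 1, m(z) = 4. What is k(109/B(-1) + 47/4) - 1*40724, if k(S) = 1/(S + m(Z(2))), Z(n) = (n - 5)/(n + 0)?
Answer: -692300/17 ≈ -40724.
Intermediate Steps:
Z(n) = (-5 + n)/n
B(P) = -7 + P (B(P) = -6 + (P - 1) = -6 + (-1 + P) = -7 + P)
k(S) = 1/(4 + S) (k(S) = 1/(S + 4) = 1/(4 + S))
k(109/B(-1) + 47/4) - 1*40724 = 1/(4 + (109/(-7 - 1) + 47/4)) - 1*40724 = 1/(4 + (109/(-8) + 47*(¼))) - 40724 = 1/(4 + (109*(-⅛) + 47/4)) - 40724 = 1/(4 + (-109/8 + 47/4)) - 40724 = 1/(4 - 15/8) - 40724 = 1/(17/8) - 40724 = 8/17 - 40724 = -692300/17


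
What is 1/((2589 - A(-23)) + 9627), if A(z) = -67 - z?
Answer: 1/12260 ≈ 8.1566e-5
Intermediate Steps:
1/((2589 - A(-23)) + 9627) = 1/((2589 - (-67 - 1*(-23))) + 9627) = 1/((2589 - (-67 + 23)) + 9627) = 1/((2589 - 1*(-44)) + 9627) = 1/((2589 + 44) + 9627) = 1/(2633 + 9627) = 1/12260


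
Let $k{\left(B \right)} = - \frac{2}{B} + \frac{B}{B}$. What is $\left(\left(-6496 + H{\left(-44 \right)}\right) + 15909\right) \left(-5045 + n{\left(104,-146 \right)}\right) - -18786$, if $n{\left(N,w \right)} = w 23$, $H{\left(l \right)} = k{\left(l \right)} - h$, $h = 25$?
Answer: $- \frac{1735301985}{22} \approx -7.8877 \cdot 10^{7}$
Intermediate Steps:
$k{\left(B \right)} = 1 - \frac{2}{B}$ ($k{\left(B \right)} = - \frac{2}{B} + 1 = 1 - \frac{2}{B}$)
$H{\left(l \right)} = -25 + \frac{-2 + l}{l}$ ($H{\left(l \right)} = \frac{-2 + l}{l} - 25 = -25 + \frac{-2 + l}{l}$)
$n{\left(N,w \right)} = 23 w$
$\left(\left(-6496 + H{\left(-44 \right)}\right) + 15909\right) \left(-5045 + n{\left(104,-146 \right)}\right) - -18786 = \left(\left(-6496 - \left(24 + \frac{2}{-44}\right)\right) + 15909\right) \left(-5045 + 23 \left(-146\right)\right) - -18786 = \left(\left(-6496 - \frac{527}{22}\right) + 15909\right) \left(-5045 - 3358\right) + 18786 = \left(\left(-6496 + \left(-24 + \frac{1}{22}\right)\right) + 15909\right) \left(-8403\right) + 18786 = \left(\left(-6496 - \frac{527}{22}\right) + 15909\right) \left(-8403\right) + 18786 = \left(- \frac{143439}{22} + 15909\right) \left(-8403\right) + 18786 = \frac{206559}{22} \left(-8403\right) + 18786 = - \frac{1735715277}{22} + 18786 = - \frac{1735301985}{22}$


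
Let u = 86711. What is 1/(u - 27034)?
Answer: 1/59677 ≈ 1.6757e-5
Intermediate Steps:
1/(u - 27034) = 1/(86711 - 27034) = 1/59677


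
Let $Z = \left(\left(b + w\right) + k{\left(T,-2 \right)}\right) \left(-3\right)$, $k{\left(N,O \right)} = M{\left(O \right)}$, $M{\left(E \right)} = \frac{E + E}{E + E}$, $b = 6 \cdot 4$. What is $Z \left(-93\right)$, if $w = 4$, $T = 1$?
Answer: $8091$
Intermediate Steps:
$b = 24$
$M{\left(E \right)} = 1$ ($M{\left(E \right)} = \frac{2 E}{2 E} = 2 E \frac{1}{2 E} = 1$)
$k{\left(N,O \right)} = 1$
$Z = -87$ ($Z = \left(\left(24 + 4\right) + 1\right) \left(-3\right) = \left(28 + 1\right) \left(-3\right) = 29 \left(-3\right) = -87$)
$Z \left(-93\right) = \left(-87\right) \left(-93\right) = 8091$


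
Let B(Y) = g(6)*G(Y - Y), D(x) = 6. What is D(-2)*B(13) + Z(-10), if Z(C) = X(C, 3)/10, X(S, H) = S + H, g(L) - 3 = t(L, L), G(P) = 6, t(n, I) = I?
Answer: 3233/10 ≈ 323.30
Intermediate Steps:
g(L) = 3 + L
X(S, H) = H + S
Z(C) = 3/10 + C/10 (Z(C) = (3 + C)/10 = (3 + C)*(⅒) = 3/10 + C/10)
B(Y) = 54 (B(Y) = (3 + 6)*6 = 9*6 = 54)
D(-2)*B(13) + Z(-10) = 6*54 + (3/10 + (⅒)*(-10)) = 324 + (3/10 - 1) = 324 - 7/10 = 3233/10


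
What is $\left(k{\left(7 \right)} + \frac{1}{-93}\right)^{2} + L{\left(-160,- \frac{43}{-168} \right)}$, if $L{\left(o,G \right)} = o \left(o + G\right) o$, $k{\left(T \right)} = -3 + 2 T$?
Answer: $- \frac{247580115812}{60543} \approx -4.0893 \cdot 10^{6}$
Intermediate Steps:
$L{\left(o,G \right)} = o^{2} \left(G + o\right)$ ($L{\left(o,G \right)} = o \left(G + o\right) o = o^{2} \left(G + o\right)$)
$\left(k{\left(7 \right)} + \frac{1}{-93}\right)^{2} + L{\left(-160,- \frac{43}{-168} \right)} = \left(\left(-3 + 2 \cdot 7\right) + \frac{1}{-93}\right)^{2} + \left(-160\right)^{2} \left(- \frac{43}{-168} - 160\right) = \left(\left(-3 + 14\right) - \frac{1}{93}\right)^{2} + 25600 \left(\left(-43\right) \left(- \frac{1}{168}\right) - 160\right) = \left(11 - \frac{1}{93}\right)^{2} + 25600 \left(\frac{43}{168} - 160\right) = \left(\frac{1022}{93}\right)^{2} + 25600 \left(- \frac{26837}{168}\right) = \frac{1044484}{8649} - \frac{85878400}{21} = - \frac{247580115812}{60543}$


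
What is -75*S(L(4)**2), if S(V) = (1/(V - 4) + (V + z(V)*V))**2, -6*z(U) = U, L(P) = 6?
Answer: -2487456075/1024 ≈ -2.4292e+6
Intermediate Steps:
z(U) = -U/6
S(V) = (V + 1/(-4 + V) - V**2/6)**2 (S(V) = (1/(V - 4) + (V + (-V/6)*V))**2 = (1/(-4 + V) + (V - V**2/6))**2 = (V + 1/(-4 + V) - V**2/6)**2)
-75*S(L(4)**2) = -25*(6 - (6**2)**3 - 24*6**2 + 10*(6**2)**2)**2/(12*(-4 + 6**2)**2) = -25*(6 - 1*36**3 - 24*36 + 10*36**2)**2/(12*(-4 + 36)**2) = -25*(6 - 1*46656 - 864 + 10*1296)**2/(12*32**2) = -25*(6 - 46656 - 864 + 12960)**2/(12*1024) = -25*(-34554)**2/(12*1024) = -25*1193978916/(12*1024) = -75*33166081/1024 = -2487456075/1024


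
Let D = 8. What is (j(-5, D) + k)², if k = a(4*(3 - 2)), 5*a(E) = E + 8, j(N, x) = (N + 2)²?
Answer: 3249/25 ≈ 129.96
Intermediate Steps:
j(N, x) = (2 + N)²
a(E) = 8/5 + E/5 (a(E) = (E + 8)/5 = (8 + E)/5 = 8/5 + E/5)
k = 12/5 (k = 8/5 + (4*(3 - 2))/5 = 8/5 + (4*1)/5 = 8/5 + (⅕)*4 = 8/5 + ⅘ = 12/5 ≈ 2.4000)
(j(-5, D) + k)² = ((2 - 5)² + 12/5)² = ((-3)² + 12/5)² = (9 + 12/5)² = (57/5)² = 3249/25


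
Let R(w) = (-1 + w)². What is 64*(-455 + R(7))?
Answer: -26816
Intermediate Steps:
64*(-455 + R(7)) = 64*(-455 + (-1 + 7)²) = 64*(-455 + 6²) = 64*(-455 + 36) = 64*(-419) = -26816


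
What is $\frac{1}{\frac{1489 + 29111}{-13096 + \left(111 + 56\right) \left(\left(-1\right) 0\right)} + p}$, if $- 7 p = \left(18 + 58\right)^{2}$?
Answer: $- \frac{11459}{9482087} \approx -0.0012085$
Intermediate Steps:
$p = - \frac{5776}{7}$ ($p = - \frac{\left(18 + 58\right)^{2}}{7} = - \frac{76^{2}}{7} = \left(- \frac{1}{7}\right) 5776 = - \frac{5776}{7} \approx -825.14$)
$\frac{1}{\frac{1489 + 29111}{-13096 + \left(111 + 56\right) \left(\left(-1\right) 0\right)} + p} = \frac{1}{\frac{1489 + 29111}{-13096 + \left(111 + 56\right) \left(\left(-1\right) 0\right)} - \frac{5776}{7}} = \frac{1}{\frac{30600}{-13096 + 167 \cdot 0} - \frac{5776}{7}} = \frac{1}{\frac{30600}{-13096 + 0} - \frac{5776}{7}} = \frac{1}{\frac{30600}{-13096} - \frac{5776}{7}} = \frac{1}{30600 \left(- \frac{1}{13096}\right) - \frac{5776}{7}} = \frac{1}{- \frac{3825}{1637} - \frac{5776}{7}} = \frac{1}{- \frac{9482087}{11459}} = - \frac{11459}{9482087}$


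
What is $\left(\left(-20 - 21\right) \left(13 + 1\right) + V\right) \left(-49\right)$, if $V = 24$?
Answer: $26950$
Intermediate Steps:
$\left(\left(-20 - 21\right) \left(13 + 1\right) + V\right) \left(-49\right) = \left(\left(-20 - 21\right) \left(13 + 1\right) + 24\right) \left(-49\right) = \left(\left(-41\right) 14 + 24\right) \left(-49\right) = \left(-574 + 24\right) \left(-49\right) = \left(-550\right) \left(-49\right) = 26950$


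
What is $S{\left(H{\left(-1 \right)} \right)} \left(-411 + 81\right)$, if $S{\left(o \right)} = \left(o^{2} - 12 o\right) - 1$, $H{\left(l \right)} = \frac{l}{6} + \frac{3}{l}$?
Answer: $- \frac{93115}{6} \approx -15519.0$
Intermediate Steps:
$H{\left(l \right)} = \frac{3}{l} + \frac{l}{6}$ ($H{\left(l \right)} = l \frac{1}{6} + \frac{3}{l} = \frac{l}{6} + \frac{3}{l} = \frac{3}{l} + \frac{l}{6}$)
$S{\left(o \right)} = -1 + o^{2} - 12 o$
$S{\left(H{\left(-1 \right)} \right)} \left(-411 + 81\right) = \left(-1 + \left(\frac{3}{-1} + \frac{1}{6} \left(-1\right)\right)^{2} - 12 \left(\frac{3}{-1} + \frac{1}{6} \left(-1\right)\right)\right) \left(-411 + 81\right) = \left(-1 + \left(3 \left(-1\right) - \frac{1}{6}\right)^{2} - 12 \left(3 \left(-1\right) - \frac{1}{6}\right)\right) \left(-330\right) = \left(-1 + \left(-3 - \frac{1}{6}\right)^{2} - 12 \left(-3 - \frac{1}{6}\right)\right) \left(-330\right) = \left(-1 + \left(- \frac{19}{6}\right)^{2} - -38\right) \left(-330\right) = \left(-1 + \frac{361}{36} + 38\right) \left(-330\right) = \frac{1693}{36} \left(-330\right) = - \frac{93115}{6}$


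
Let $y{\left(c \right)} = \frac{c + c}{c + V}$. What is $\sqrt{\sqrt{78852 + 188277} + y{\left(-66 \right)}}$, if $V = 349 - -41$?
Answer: $\frac{\sqrt{-33 + 243 \sqrt{29681}}}{9} \approx 22.725$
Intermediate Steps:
$V = 390$ ($V = 349 + 41 = 390$)
$y{\left(c \right)} = \frac{2 c}{390 + c}$ ($y{\left(c \right)} = \frac{c + c}{c + 390} = \frac{2 c}{390 + c}$)
$\sqrt{\sqrt{78852 + 188277} + y{\left(-66 \right)}} = \sqrt{\sqrt{78852 + 188277} + 2 \left(-66\right) \frac{1}{390 - 66}} = \sqrt{\sqrt{267129} + 2 \left(-66\right) \frac{1}{324}} = \sqrt{3 \sqrt{29681} + 2 \left(-66\right) \frac{1}{324}} = \sqrt{3 \sqrt{29681} - \frac{11}{27}} = \sqrt{- \frac{11}{27} + 3 \sqrt{29681}}$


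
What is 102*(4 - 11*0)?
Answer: 408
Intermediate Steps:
102*(4 - 11*0) = 102*(4 + 0) = 102*4 = 408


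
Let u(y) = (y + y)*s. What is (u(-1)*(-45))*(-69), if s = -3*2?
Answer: 37260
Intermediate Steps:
s = -6
u(y) = -12*y (u(y) = (y + y)*(-6) = (2*y)*(-6) = -12*y)
(u(-1)*(-45))*(-69) = (-12*(-1)*(-45))*(-69) = (12*(-45))*(-69) = -540*(-69) = 37260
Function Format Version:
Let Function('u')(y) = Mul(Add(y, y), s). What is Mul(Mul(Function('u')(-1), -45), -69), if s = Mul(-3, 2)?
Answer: 37260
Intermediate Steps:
s = -6
Function('u')(y) = Mul(-12, y) (Function('u')(y) = Mul(Add(y, y), -6) = Mul(Mul(2, y), -6) = Mul(-12, y))
Mul(Mul(Function('u')(-1), -45), -69) = Mul(Mul(Mul(-12, -1), -45), -69) = Mul(Mul(12, -45), -69) = Mul(-540, -69) = 37260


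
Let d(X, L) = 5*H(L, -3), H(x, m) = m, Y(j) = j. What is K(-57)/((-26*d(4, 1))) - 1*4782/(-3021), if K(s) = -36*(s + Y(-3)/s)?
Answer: 447686/65455 ≈ 6.8396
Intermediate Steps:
d(X, L) = -15 (d(X, L) = 5*(-3) = -15)
K(s) = -36*s + 108/s (K(s) = -36*(s - 3/s) = -36*s + 108/s)
K(-57)/((-26*d(4, 1))) - 1*4782/(-3021) = (-36*(-57) + 108/(-57))/((-26*(-15))) - 1*4782/(-3021) = (2052 + 108*(-1/57))/390 - 4782*(-1/3021) = (2052 - 36/19)*(1/390) + 1594/1007 = (38952/19)*(1/390) + 1594/1007 = 6492/1235 + 1594/1007 = 447686/65455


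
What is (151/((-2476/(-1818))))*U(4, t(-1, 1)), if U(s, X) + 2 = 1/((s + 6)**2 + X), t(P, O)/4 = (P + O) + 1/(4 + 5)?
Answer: -246928941/1119152 ≈ -220.64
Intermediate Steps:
t(P, O) = 4/9 + 4*O + 4*P (t(P, O) = 4*((P + O) + 1/(4 + 5)) = 4*((O + P) + 1/9) = 4*(1/9 + O + P) = 4/9 + 4*O + 4*P)
U(s, X) = -2 + 1/(X + (6 + s)**2) (U(s, X) = -2 + 1/((s + 6)**2 + X) = -2 + 1/((6 + s)**2 + X) = -2 + 1/(X + (6 + s)**2))
(151/((-2476/(-1818))))*U(4, t(-1, 1)) = (151/((-2476/(-1818))))*((1 - 2*(4/9 + 4*1 + 4*(-1)) - 2*(6 + 4)**2)/((4/9 + 4*1 + 4*(-1)) + (6 + 4)**2)) = (151/((-2476*(-1/1818))))*((1 - 2*(4/9 + 4 - 4) - 2*10**2)/((4/9 + 4 - 4) + 10**2)) = (151/(1238/909))*((1 - 2*4/9 - 2*100)/(4/9 + 100)) = (151*(909/1238))*((1 - 8/9 - 200)/(904/9)) = 137259*((9/904)*(-1799/9))/1238 = (137259/1238)*(-1799/904) = -246928941/1119152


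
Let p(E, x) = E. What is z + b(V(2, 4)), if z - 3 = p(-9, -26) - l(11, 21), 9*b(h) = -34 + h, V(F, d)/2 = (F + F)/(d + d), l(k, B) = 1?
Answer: -32/3 ≈ -10.667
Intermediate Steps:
V(F, d) = 2*F/d (V(F, d) = 2*((F + F)/(d + d)) = 2*((2*F)/((2*d))) = 2*((2*F)*(1/(2*d))) = 2*(F/d) = 2*F/d)
b(h) = -34/9 + h/9 (b(h) = (-34 + h)/9 = -34/9 + h/9)
z = -7 (z = 3 + (-9 - 1*1) = 3 + (-9 - 1) = 3 - 10 = -7)
z + b(V(2, 4)) = -7 + (-34/9 + (2*2/4)/9) = -7 + (-34/9 + (2*2*(¼))/9) = -7 + (-34/9 + (⅑)*1) = -7 + (-34/9 + ⅑) = -7 - 11/3 = -32/3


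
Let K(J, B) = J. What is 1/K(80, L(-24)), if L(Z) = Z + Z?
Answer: 1/80 ≈ 0.012500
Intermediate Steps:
L(Z) = 2*Z
1/K(80, L(-24)) = 1/80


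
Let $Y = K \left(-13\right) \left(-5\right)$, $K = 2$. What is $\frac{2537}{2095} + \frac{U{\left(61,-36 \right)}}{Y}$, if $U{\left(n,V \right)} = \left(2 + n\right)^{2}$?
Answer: $\frac{1728973}{54470} \approx 31.742$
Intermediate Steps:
$Y = 130$ ($Y = 2 \left(-13\right) \left(-5\right) = \left(-26\right) \left(-5\right) = 130$)
$\frac{2537}{2095} + \frac{U{\left(61,-36 \right)}}{Y} = \frac{2537}{2095} + \frac{\left(2 + 61\right)^{2}}{130} = 2537 \cdot \frac{1}{2095} + 63^{2} \cdot \frac{1}{130} = \frac{2537}{2095} + 3969 \cdot \frac{1}{130} = \frac{2537}{2095} + \frac{3969}{130} = \frac{1728973}{54470}$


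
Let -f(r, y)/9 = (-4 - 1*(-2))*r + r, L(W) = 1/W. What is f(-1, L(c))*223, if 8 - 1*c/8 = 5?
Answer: -2007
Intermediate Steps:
c = 24 (c = 64 - 8*5 = 64 - 40 = 24)
f(r, y) = 9*r (f(r, y) = -9*((-4 - 1*(-2))*r + r) = -9*((-4 + 2)*r + r) = -9*(-2*r + r) = -(-9)*r = 9*r)
f(-1, L(c))*223 = (9*(-1))*223 = -9*223 = -2007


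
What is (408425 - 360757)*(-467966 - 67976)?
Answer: -25547283256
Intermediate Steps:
(408425 - 360757)*(-467966 - 67976) = 47668*(-535942) = -25547283256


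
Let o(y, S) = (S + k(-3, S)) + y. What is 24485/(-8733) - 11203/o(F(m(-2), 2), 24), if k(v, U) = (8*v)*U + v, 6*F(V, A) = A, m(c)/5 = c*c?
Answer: 252764357/14531712 ≈ 17.394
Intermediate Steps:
m(c) = 5*c**2 (m(c) = 5*(c*c) = 5*c**2)
F(V, A) = A/6
k(v, U) = v + 8*U*v (k(v, U) = 8*U*v + v = v + 8*U*v)
o(y, S) = -3 + y - 23*S (o(y, S) = (S - 3*(1 + 8*S)) + y = (S + (-3 - 24*S)) + y = (-3 - 23*S) + y = -3 + y - 23*S)
24485/(-8733) - 11203/o(F(m(-2), 2), 24) = 24485/(-8733) - 11203/(-3 + (1/6)*2 - 23*24) = 24485*(-1/8733) - 11203/(-3 + 1/3 - 552) = -24485/8733 - 11203/(-1664/3) = -24485/8733 - 11203*(-3/1664) = -24485/8733 + 33609/1664 = 252764357/14531712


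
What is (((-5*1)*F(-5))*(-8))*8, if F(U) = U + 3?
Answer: -640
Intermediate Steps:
F(U) = 3 + U
(((-5*1)*F(-5))*(-8))*8 = (((-5*1)*(3 - 5))*(-8))*8 = (-5*(-2)*(-8))*8 = (10*(-8))*8 = -80*8 = -640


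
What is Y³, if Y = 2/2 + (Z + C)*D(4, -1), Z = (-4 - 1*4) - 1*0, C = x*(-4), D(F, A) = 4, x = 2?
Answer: -250047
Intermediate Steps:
C = -8 (C = 2*(-4) = -8)
Z = -8 (Z = (-4 - 4) + 0 = -8 + 0 = -8)
Y = -63 (Y = 2/2 + (-8 - 8)*4 = 2*(½) - 16*4 = 1 - 64 = -63)
Y³ = (-63)³ = -250047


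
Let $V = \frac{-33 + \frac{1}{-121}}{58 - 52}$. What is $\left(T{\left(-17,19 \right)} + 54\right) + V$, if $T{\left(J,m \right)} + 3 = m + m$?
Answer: $\frac{30310}{363} \approx 83.499$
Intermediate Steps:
$V = - \frac{1997}{363}$ ($V = \frac{-33 - \frac{1}{121}}{6} = \left(- \frac{3994}{121}\right) \frac{1}{6} = - \frac{1997}{363} \approx -5.5014$)
$T{\left(J,m \right)} = -3 + 2 m$ ($T{\left(J,m \right)} = -3 + \left(m + m\right) = -3 + 2 m$)
$\left(T{\left(-17,19 \right)} + 54\right) + V = \left(\left(-3 + 2 \cdot 19\right) + 54\right) - \frac{1997}{363} = \left(\left(-3 + 38\right) + 54\right) - \frac{1997}{363} = \left(35 + 54\right) - \frac{1997}{363} = 89 - \frac{1997}{363} = \frac{30310}{363}$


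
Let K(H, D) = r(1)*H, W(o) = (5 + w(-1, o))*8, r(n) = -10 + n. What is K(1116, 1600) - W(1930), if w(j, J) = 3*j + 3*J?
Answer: -56380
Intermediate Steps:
w(j, J) = 3*J + 3*j
W(o) = 16 + 24*o (W(o) = (5 + (3*o + 3*(-1)))*8 = (5 + (3*o - 3))*8 = (5 + (-3 + 3*o))*8 = (2 + 3*o)*8 = 16 + 24*o)
K(H, D) = -9*H (K(H, D) = (-10 + 1)*H = -9*H)
K(1116, 1600) - W(1930) = -9*1116 - (16 + 24*1930) = -10044 - (16 + 46320) = -10044 - 1*46336 = -10044 - 46336 = -56380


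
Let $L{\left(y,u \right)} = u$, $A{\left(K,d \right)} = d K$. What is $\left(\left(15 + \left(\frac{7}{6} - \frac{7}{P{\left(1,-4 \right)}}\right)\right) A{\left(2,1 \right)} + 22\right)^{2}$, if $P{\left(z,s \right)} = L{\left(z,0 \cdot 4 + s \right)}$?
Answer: $\frac{120409}{36} \approx 3344.7$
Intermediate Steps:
$A{\left(K,d \right)} = K d$
$P{\left(z,s \right)} = s$ ($P{\left(z,s \right)} = 0 \cdot 4 + s = 0 + s = s$)
$\left(\left(15 + \left(\frac{7}{6} - \frac{7}{P{\left(1,-4 \right)}}\right)\right) A{\left(2,1 \right)} + 22\right)^{2} = \left(\left(15 + \left(\frac{7}{6} - \frac{7}{-4}\right)\right) 2 \cdot 1 + 22\right)^{2} = \left(\left(15 + \left(7 \cdot \frac{1}{6} - - \frac{7}{4}\right)\right) 2 + 22\right)^{2} = \left(\left(15 + \left(\frac{7}{6} + \frac{7}{4}\right)\right) 2 + 22\right)^{2} = \left(\left(15 + \frac{35}{12}\right) 2 + 22\right)^{2} = \left(\frac{215}{12} \cdot 2 + 22\right)^{2} = \left(\frac{215}{6} + 22\right)^{2} = \left(\frac{347}{6}\right)^{2} = \frac{120409}{36}$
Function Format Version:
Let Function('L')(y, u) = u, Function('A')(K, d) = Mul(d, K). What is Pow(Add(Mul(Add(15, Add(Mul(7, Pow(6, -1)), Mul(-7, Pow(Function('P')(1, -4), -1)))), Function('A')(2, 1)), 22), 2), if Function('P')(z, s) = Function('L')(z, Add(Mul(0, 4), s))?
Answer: Rational(120409, 36) ≈ 3344.7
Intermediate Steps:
Function('A')(K, d) = Mul(K, d)
Function('P')(z, s) = s (Function('P')(z, s) = Add(Mul(0, 4), s) = Add(0, s) = s)
Pow(Add(Mul(Add(15, Add(Mul(7, Pow(6, -1)), Mul(-7, Pow(Function('P')(1, -4), -1)))), Function('A')(2, 1)), 22), 2) = Pow(Add(Mul(Add(15, Add(Mul(7, Pow(6, -1)), Mul(-7, Pow(-4, -1)))), Mul(2, 1)), 22), 2) = Pow(Add(Mul(Add(15, Add(Mul(7, Rational(1, 6)), Mul(-7, Rational(-1, 4)))), 2), 22), 2) = Pow(Add(Mul(Add(15, Add(Rational(7, 6), Rational(7, 4))), 2), 22), 2) = Pow(Add(Mul(Add(15, Rational(35, 12)), 2), 22), 2) = Pow(Add(Mul(Rational(215, 12), 2), 22), 2) = Pow(Add(Rational(215, 6), 22), 2) = Pow(Rational(347, 6), 2) = Rational(120409, 36)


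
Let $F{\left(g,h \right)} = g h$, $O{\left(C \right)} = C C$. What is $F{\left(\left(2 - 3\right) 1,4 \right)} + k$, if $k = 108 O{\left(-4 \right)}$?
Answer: $1724$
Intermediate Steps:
$O{\left(C \right)} = C^{2}$
$k = 1728$ ($k = 108 \left(-4\right)^{2} = 108 \cdot 16 = 1728$)
$F{\left(\left(2 - 3\right) 1,4 \right)} + k = \left(2 - 3\right) 1 \cdot 4 + 1728 = \left(-1\right) 1 \cdot 4 + 1728 = \left(-1\right) 4 + 1728 = -4 + 1728 = 1724$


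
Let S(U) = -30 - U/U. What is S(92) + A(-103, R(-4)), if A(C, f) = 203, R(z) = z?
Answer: 172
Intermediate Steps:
S(U) = -31 (S(U) = -30 - 1*1 = -30 - 1 = -31)
S(92) + A(-103, R(-4)) = -31 + 203 = 172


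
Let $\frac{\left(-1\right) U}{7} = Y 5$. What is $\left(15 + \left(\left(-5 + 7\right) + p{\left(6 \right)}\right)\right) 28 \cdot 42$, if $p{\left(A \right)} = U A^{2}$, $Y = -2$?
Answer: $2983512$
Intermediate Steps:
$U = 70$ ($U = - 7 \left(\left(-2\right) 5\right) = \left(-7\right) \left(-10\right) = 70$)
$p{\left(A \right)} = 70 A^{2}$
$\left(15 + \left(\left(-5 + 7\right) + p{\left(6 \right)}\right)\right) 28 \cdot 42 = \left(15 + \left(\left(-5 + 7\right) + 70 \cdot 6^{2}\right)\right) 28 \cdot 42 = \left(15 + \left(2 + 70 \cdot 36\right)\right) 28 \cdot 42 = \left(15 + \left(2 + 2520\right)\right) 28 \cdot 42 = \left(15 + 2522\right) 28 \cdot 42 = 2537 \cdot 28 \cdot 42 = 71036 \cdot 42 = 2983512$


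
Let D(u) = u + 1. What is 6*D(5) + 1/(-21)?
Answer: 755/21 ≈ 35.952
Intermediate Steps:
D(u) = 1 + u
6*D(5) + 1/(-21) = 6*(1 + 5) + 1/(-21) = 6*6 - 1/21 = 36 - 1/21 = 755/21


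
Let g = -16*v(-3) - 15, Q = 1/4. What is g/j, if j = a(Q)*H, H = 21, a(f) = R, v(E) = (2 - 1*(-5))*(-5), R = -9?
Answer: -545/189 ≈ -2.8836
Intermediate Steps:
v(E) = -35 (v(E) = (2 + 5)*(-5) = 7*(-5) = -35)
Q = 1/4 ≈ 0.25000
a(f) = -9
g = 545 (g = -16*(-35) - 15 = 560 - 15 = 545)
j = -189 (j = -9*21 = -189)
g/j = 545/(-189) = 545*(-1/189) = -545/189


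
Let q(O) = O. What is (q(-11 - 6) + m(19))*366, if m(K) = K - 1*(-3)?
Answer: 1830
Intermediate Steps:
m(K) = 3 + K (m(K) = K + 3 = 3 + K)
(q(-11 - 6) + m(19))*366 = ((-11 - 6) + (3 + 19))*366 = (-17 + 22)*366 = 5*366 = 1830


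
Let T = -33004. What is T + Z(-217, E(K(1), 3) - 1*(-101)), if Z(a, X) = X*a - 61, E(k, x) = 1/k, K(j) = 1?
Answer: -55199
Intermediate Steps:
Z(a, X) = -61 + X*a
T + Z(-217, E(K(1), 3) - 1*(-101)) = -33004 + (-61 + (1/1 - 1*(-101))*(-217)) = -33004 + (-61 + (1 + 101)*(-217)) = -33004 + (-61 + 102*(-217)) = -33004 + (-61 - 22134) = -33004 - 22195 = -55199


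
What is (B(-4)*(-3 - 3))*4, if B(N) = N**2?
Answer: -384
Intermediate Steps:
(B(-4)*(-3 - 3))*4 = ((-4)**2*(-3 - 3))*4 = (16*(-6))*4 = -96*4 = -384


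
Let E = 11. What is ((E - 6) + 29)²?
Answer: 1156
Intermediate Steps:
((E - 6) + 29)² = ((11 - 6) + 29)² = (5 + 29)² = 34² = 1156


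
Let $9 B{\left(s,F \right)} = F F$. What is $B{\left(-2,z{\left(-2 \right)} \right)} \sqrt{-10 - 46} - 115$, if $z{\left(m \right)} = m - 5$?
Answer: $-115 + \frac{98 i \sqrt{14}}{9} \approx -115.0 + 40.742 i$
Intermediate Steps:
$z{\left(m \right)} = -5 + m$
$B{\left(s,F \right)} = \frac{F^{2}}{9}$ ($B{\left(s,F \right)} = \frac{F F}{9} = \frac{F^{2}}{9}$)
$B{\left(-2,z{\left(-2 \right)} \right)} \sqrt{-10 - 46} - 115 = \frac{\left(-5 - 2\right)^{2}}{9} \sqrt{-10 - 46} - 115 = \frac{\left(-7\right)^{2}}{9} \sqrt{-56} - 115 = \frac{1}{9} \cdot 49 \cdot 2 i \sqrt{14} - 115 = \frac{49 \cdot 2 i \sqrt{14}}{9} - 115 = \frac{98 i \sqrt{14}}{9} - 115 = -115 + \frac{98 i \sqrt{14}}{9}$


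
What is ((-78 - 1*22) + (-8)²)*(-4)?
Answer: 144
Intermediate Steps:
((-78 - 1*22) + (-8)²)*(-4) = ((-78 - 22) + 64)*(-4) = (-100 + 64)*(-4) = -36*(-4) = 144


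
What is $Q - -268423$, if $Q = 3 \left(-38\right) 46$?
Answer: $263179$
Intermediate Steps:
$Q = -5244$ ($Q = \left(-114\right) 46 = -5244$)
$Q - -268423 = -5244 - -268423 = -5244 + 268423 = 263179$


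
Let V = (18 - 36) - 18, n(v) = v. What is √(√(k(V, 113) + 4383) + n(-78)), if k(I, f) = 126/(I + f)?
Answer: √(-9438 + 33*√58949)/11 ≈ 3.4327*I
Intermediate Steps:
V = -36 (V = -18 - 18 = -36)
√(√(k(V, 113) + 4383) + n(-78)) = √(√(126/(-36 + 113) + 4383) - 78) = √(√(126/77 + 4383) - 78) = √(√(126*(1/77) + 4383) - 78) = √(√(18/11 + 4383) - 78) = √(√(48231/11) - 78) = √(3*√58949/11 - 78) = √(-78 + 3*√58949/11)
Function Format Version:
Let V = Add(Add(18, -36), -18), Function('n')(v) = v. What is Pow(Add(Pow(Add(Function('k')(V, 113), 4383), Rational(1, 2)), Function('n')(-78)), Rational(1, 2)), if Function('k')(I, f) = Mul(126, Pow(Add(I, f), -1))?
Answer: Mul(Rational(1, 11), Pow(Add(-9438, Mul(33, Pow(58949, Rational(1, 2)))), Rational(1, 2))) ≈ Mul(3.4327, I)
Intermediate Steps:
V = -36 (V = Add(-18, -18) = -36)
Pow(Add(Pow(Add(Function('k')(V, 113), 4383), Rational(1, 2)), Function('n')(-78)), Rational(1, 2)) = Pow(Add(Pow(Add(Mul(126, Pow(Add(-36, 113), -1)), 4383), Rational(1, 2)), -78), Rational(1, 2)) = Pow(Add(Pow(Add(Mul(126, Pow(77, -1)), 4383), Rational(1, 2)), -78), Rational(1, 2)) = Pow(Add(Pow(Add(Mul(126, Rational(1, 77)), 4383), Rational(1, 2)), -78), Rational(1, 2)) = Pow(Add(Pow(Add(Rational(18, 11), 4383), Rational(1, 2)), -78), Rational(1, 2)) = Pow(Add(Pow(Rational(48231, 11), Rational(1, 2)), -78), Rational(1, 2)) = Pow(Add(Mul(Rational(3, 11), Pow(58949, Rational(1, 2))), -78), Rational(1, 2)) = Pow(Add(-78, Mul(Rational(3, 11), Pow(58949, Rational(1, 2)))), Rational(1, 2))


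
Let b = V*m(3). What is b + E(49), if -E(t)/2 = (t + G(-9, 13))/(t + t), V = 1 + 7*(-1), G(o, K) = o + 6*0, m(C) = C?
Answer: -922/49 ≈ -18.816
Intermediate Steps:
G(o, K) = o (G(o, K) = o + 0 = o)
V = -6 (V = 1 - 7 = -6)
E(t) = -(-9 + t)/t (E(t) = -2*(t - 9)/(t + t) = -2*(-9 + t)/(2*t) = -2*(-9 + t)*1/(2*t) = -(-9 + t)/t)
b = -18 (b = -6*3 = -18)
b + E(49) = -18 + (9 - 1*49)/49 = -18 + (9 - 49)/49 = -18 + (1/49)*(-40) = -18 - 40/49 = -922/49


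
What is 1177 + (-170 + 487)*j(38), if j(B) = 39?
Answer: 13540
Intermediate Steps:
1177 + (-170 + 487)*j(38) = 1177 + (-170 + 487)*39 = 1177 + 317*39 = 1177 + 12363 = 13540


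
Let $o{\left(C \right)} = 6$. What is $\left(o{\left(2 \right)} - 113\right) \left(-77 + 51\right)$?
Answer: $2782$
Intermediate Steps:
$\left(o{\left(2 \right)} - 113\right) \left(-77 + 51\right) = \left(6 - 113\right) \left(-77 + 51\right) = \left(-107\right) \left(-26\right) = 2782$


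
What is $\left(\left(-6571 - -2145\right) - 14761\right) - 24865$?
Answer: $-44052$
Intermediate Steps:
$\left(\left(-6571 - -2145\right) - 14761\right) - 24865 = \left(\left(-6571 + 2145\right) - 14761\right) - 24865 = \left(-4426 - 14761\right) - 24865 = -19187 - 24865 = -44052$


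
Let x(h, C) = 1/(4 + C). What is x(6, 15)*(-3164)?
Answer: -3164/19 ≈ -166.53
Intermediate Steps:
x(6, 15)*(-3164) = -3164/(4 + 15) = -3164/19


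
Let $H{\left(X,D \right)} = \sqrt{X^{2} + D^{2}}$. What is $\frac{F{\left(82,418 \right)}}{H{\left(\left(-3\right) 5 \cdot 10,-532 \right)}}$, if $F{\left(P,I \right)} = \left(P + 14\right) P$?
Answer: $\frac{3936 \sqrt{76381}}{76381} \approx 14.242$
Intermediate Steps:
$F{\left(P,I \right)} = P \left(14 + P\right)$ ($F{\left(P,I \right)} = \left(14 + P\right) P = P \left(14 + P\right)$)
$H{\left(X,D \right)} = \sqrt{D^{2} + X^{2}}$
$\frac{F{\left(82,418 \right)}}{H{\left(\left(-3\right) 5 \cdot 10,-532 \right)}} = \frac{82 \left(14 + 82\right)}{\sqrt{\left(-532\right)^{2} + \left(\left(-3\right) 5 \cdot 10\right)^{2}}} = \frac{82 \cdot 96}{\sqrt{283024 + \left(\left(-15\right) 10\right)^{2}}} = \frac{7872}{\sqrt{283024 + \left(-150\right)^{2}}} = \frac{7872}{\sqrt{283024 + 22500}} = \frac{7872}{\sqrt{305524}} = \frac{7872}{2 \sqrt{76381}} = 7872 \frac{\sqrt{76381}}{152762} = \frac{3936 \sqrt{76381}}{76381}$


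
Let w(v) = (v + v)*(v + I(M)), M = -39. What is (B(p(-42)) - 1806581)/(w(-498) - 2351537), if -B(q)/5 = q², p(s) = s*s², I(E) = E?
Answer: 27446965301/1816685 ≈ 15108.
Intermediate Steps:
p(s) = s³
w(v) = 2*v*(-39 + v) (w(v) = (v + v)*(v - 39) = (2*v)*(-39 + v) = 2*v*(-39 + v))
B(q) = -5*q²
(B(p(-42)) - 1806581)/(w(-498) - 2351537) = (-5*((-42)³)² - 1806581)/(2*(-498)*(-39 - 498) - 2351537) = (-5*(-74088)² - 1806581)/(2*(-498)*(-537) - 2351537) = (-5*5489031744 - 1806581)/(534852 - 2351537) = (-27445158720 - 1806581)/(-1816685) = -27446965301*(-1/1816685) = 27446965301/1816685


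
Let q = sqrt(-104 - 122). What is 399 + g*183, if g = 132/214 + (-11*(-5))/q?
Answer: 54771/107 - 10065*I*sqrt(226)/226 ≈ 511.88 - 669.51*I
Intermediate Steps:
q = I*sqrt(226) (q = sqrt(-226) = I*sqrt(226) ≈ 15.033*I)
g = 66/107 - 55*I*sqrt(226)/226 (g = 132/214 + (-11*(-5))/((I*sqrt(226))) = 132*(1/214) + 55*(-I*sqrt(226)/226) = 66/107 - 55*I*sqrt(226)/226 ≈ 0.61682 - 3.6585*I)
399 + g*183 = 399 + (66/107 - 55*I*sqrt(226)/226)*183 = 399 + (12078/107 - 10065*I*sqrt(226)/226) = 54771/107 - 10065*I*sqrt(226)/226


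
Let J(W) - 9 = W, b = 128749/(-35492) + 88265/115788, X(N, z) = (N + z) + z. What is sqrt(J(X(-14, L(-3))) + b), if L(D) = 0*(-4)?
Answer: I*sqrt(2075490226392946518)/513693462 ≈ 2.8045*I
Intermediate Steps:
L(D) = 0
X(N, z) = N + 2*z
b = -1471860979/513693462 (b = 128749*(-1/35492) + 88265*(1/115788) = -128749/35492 + 88265/115788 = -1471860979/513693462 ≈ -2.8652)
J(W) = 9 + W
sqrt(J(X(-14, L(-3))) + b) = sqrt((9 + (-14 + 2*0)) - 1471860979/513693462) = sqrt((9 + (-14 + 0)) - 1471860979/513693462) = sqrt((9 - 14) - 1471860979/513693462) = sqrt(-5 - 1471860979/513693462) = sqrt(-4040328289/513693462) = I*sqrt(2075490226392946518)/513693462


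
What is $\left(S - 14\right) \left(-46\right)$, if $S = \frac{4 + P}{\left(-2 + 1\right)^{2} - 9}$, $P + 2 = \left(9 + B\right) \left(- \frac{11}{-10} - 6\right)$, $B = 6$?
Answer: $\frac{1863}{8} \approx 232.88$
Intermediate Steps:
$P = - \frac{151}{2}$ ($P = -2 + \left(9 + 6\right) \left(- \frac{11}{-10} - 6\right) = -2 + 15 \left(\left(-11\right) \left(- \frac{1}{10}\right) - 6\right) = -2 + 15 \left(\frac{11}{10} - 6\right) = -2 + 15 \left(- \frac{49}{10}\right) = -2 - \frac{147}{2} = - \frac{151}{2} \approx -75.5$)
$S = \frac{143}{16}$ ($S = \frac{4 - \frac{151}{2}}{\left(-2 + 1\right)^{2} - 9} = - \frac{143}{2 \left(\left(-1\right)^{2} - 9\right)} = - \frac{143}{2 \left(1 - 9\right)} = - \frac{143}{2 \left(-8\right)} = \left(- \frac{143}{2}\right) \left(- \frac{1}{8}\right) = \frac{143}{16} \approx 8.9375$)
$\left(S - 14\right) \left(-46\right) = \left(\frac{143}{16} - 14\right) \left(-46\right) = \left(- \frac{81}{16}\right) \left(-46\right) = \frac{1863}{8}$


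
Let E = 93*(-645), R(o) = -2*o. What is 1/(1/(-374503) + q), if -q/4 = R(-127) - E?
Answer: -374503/90238744869 ≈ -4.1501e-6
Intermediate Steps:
E = -59985
q = -240956 (q = -4*(-2*(-127) - 1*(-59985)) = -4*(254 + 59985) = -4*60239 = -240956)
1/(1/(-374503) + q) = 1/(1/(-374503) - 240956) = 1/(-1/374503 - 240956) = 1/(-90238744869/374503) = -374503/90238744869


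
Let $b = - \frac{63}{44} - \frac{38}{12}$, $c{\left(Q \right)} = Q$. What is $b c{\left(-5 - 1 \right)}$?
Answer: $\frac{607}{22} \approx 27.591$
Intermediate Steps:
$b = - \frac{607}{132}$ ($b = \left(-63\right) \frac{1}{44} - \frac{19}{6} = - \frac{63}{44} - \frac{19}{6} = - \frac{607}{132} \approx -4.5985$)
$b c{\left(-5 - 1 \right)} = - \frac{607 \left(-5 - 1\right)}{132} = \left(- \frac{607}{132}\right) \left(-6\right) = \frac{607}{22}$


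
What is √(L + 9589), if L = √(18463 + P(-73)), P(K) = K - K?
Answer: √(9589 + √18463) ≈ 98.615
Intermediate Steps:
P(K) = 0
L = √18463 (L = √(18463 + 0) = √18463 ≈ 135.88)
√(L + 9589) = √(√18463 + 9589) = √(9589 + √18463)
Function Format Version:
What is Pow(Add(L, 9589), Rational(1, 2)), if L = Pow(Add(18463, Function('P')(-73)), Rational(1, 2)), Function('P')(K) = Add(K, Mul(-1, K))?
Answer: Pow(Add(9589, Pow(18463, Rational(1, 2))), Rational(1, 2)) ≈ 98.615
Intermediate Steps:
Function('P')(K) = 0
L = Pow(18463, Rational(1, 2)) (L = Pow(Add(18463, 0), Rational(1, 2)) = Pow(18463, Rational(1, 2)) ≈ 135.88)
Pow(Add(L, 9589), Rational(1, 2)) = Pow(Add(Pow(18463, Rational(1, 2)), 9589), Rational(1, 2)) = Pow(Add(9589, Pow(18463, Rational(1, 2))), Rational(1, 2))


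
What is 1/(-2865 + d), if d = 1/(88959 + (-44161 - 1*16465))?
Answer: -28333/81174044 ≈ -0.00034904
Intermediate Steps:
d = 1/28333 (d = 1/(88959 + (-44161 - 16465)) = 1/(88959 - 60626) = 1/28333 ≈ 3.5295e-5)
1/(-2865 + d) = 1/(-2865 + 1/28333) = 1/(-81174044/28333) = -28333/81174044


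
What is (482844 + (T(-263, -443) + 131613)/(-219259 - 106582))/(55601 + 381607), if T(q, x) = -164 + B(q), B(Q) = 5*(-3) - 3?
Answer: 157330240373/142460291928 ≈ 1.1044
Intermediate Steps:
B(Q) = -18 (B(Q) = -15 - 3 = -18)
T(q, x) = -182 (T(q, x) = -164 - 18 = -182)
(482844 + (T(-263, -443) + 131613)/(-219259 - 106582))/(55601 + 381607) = (482844 + (-182 + 131613)/(-219259 - 106582))/(55601 + 381607) = (482844 + 131431/(-325841))/437208 = (482844 + 131431*(-1/325841))*(1/437208) = (482844 - 131431/325841)*(1/437208) = (157330240373/325841)*(1/437208) = 157330240373/142460291928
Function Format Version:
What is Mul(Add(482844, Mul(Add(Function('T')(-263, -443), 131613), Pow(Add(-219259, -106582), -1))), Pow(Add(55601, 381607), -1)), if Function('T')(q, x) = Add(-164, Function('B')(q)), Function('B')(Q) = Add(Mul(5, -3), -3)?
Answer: Rational(157330240373, 142460291928) ≈ 1.1044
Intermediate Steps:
Function('B')(Q) = -18 (Function('B')(Q) = Add(-15, -3) = -18)
Function('T')(q, x) = -182 (Function('T')(q, x) = Add(-164, -18) = -182)
Mul(Add(482844, Mul(Add(Function('T')(-263, -443), 131613), Pow(Add(-219259, -106582), -1))), Pow(Add(55601, 381607), -1)) = Mul(Add(482844, Mul(Add(-182, 131613), Pow(Add(-219259, -106582), -1))), Pow(Add(55601, 381607), -1)) = Mul(Add(482844, Mul(131431, Pow(-325841, -1))), Pow(437208, -1)) = Mul(Add(482844, Mul(131431, Rational(-1, 325841))), Rational(1, 437208)) = Mul(Add(482844, Rational(-131431, 325841)), Rational(1, 437208)) = Mul(Rational(157330240373, 325841), Rational(1, 437208)) = Rational(157330240373, 142460291928)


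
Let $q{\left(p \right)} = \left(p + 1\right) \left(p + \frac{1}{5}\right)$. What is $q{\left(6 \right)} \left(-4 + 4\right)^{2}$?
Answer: $0$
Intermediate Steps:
$q{\left(p \right)} = \left(1 + p\right) \left(\frac{1}{5} + p\right)$ ($q{\left(p \right)} = \left(1 + p\right) \left(p + \frac{1}{5}\right) = \left(1 + p\right) \left(\frac{1}{5} + p\right)$)
$q{\left(6 \right)} \left(-4 + 4\right)^{2} = \left(\frac{1}{5} + 6^{2} + \frac{6}{5} \cdot 6\right) \left(-4 + 4\right)^{2} = \left(\frac{1}{5} + 36 + \frac{36}{5}\right) 0^{2} = \frac{217}{5} \cdot 0 = 0$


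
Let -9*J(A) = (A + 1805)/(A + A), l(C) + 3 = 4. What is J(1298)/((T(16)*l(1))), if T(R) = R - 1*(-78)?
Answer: -3103/2196216 ≈ -0.0014129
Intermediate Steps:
T(R) = 78 + R (T(R) = R + 78 = 78 + R)
l(C) = 1 (l(C) = -3 + 4 = 1)
J(A) = -(1805 + A)/(18*A) (J(A) = -(A + 1805)/(9*(A + A)) = -(1805 + A)/(9*(2*A)) = -(1805 + A)*1/(2*A)/9 = -(1805 + A)/(18*A))
J(1298)/((T(16)*l(1))) = ((1/18)*(-1805 - 1*1298)/1298)/(((78 + 16)*1)) = ((1/18)*(1/1298)*(-1805 - 1298))/((94*1)) = ((1/18)*(1/1298)*(-3103))/94 = -3103/23364*1/94 = -3103/2196216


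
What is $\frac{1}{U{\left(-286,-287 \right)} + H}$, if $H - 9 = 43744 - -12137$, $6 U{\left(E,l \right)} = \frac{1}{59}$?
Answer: $\frac{354}{19785061} \approx 1.7892 \cdot 10^{-5}$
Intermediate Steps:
$U{\left(E,l \right)} = \frac{1}{354}$ ($U{\left(E,l \right)} = \frac{1}{6 \cdot 59} = \frac{1}{6} \cdot \frac{1}{59} = \frac{1}{354}$)
$H = 55890$ ($H = 9 + \left(43744 - -12137\right) = 9 + \left(43744 + 12137\right) = 9 + 55881 = 55890$)
$\frac{1}{U{\left(-286,-287 \right)} + H} = \frac{1}{\frac{1}{354} + 55890} = \frac{1}{\frac{19785061}{354}} = \frac{354}{19785061}$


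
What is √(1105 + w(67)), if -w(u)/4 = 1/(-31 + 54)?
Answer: √584453/23 ≈ 33.239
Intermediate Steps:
w(u) = -4/23 (w(u) = -4/(-31 + 54) = -4/23)
√(1105 + w(67)) = √(1105 - 4/23) = √(25411/23) = √584453/23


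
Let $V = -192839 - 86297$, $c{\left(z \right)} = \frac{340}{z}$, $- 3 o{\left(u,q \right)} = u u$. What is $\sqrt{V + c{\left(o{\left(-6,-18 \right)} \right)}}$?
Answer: $\frac{i \sqrt{2512479}}{3} \approx 528.36 i$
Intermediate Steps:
$o{\left(u,q \right)} = - \frac{u^{2}}{3}$ ($o{\left(u,q \right)} = - \frac{u u}{3} = - \frac{u^{2}}{3}$)
$V = -279136$ ($V = -192839 - 86297 = -279136$)
$\sqrt{V + c{\left(o{\left(-6,-18 \right)} \right)}} = \sqrt{-279136 + \frac{340}{\left(- \frac{1}{3}\right) \left(-6\right)^{2}}} = \sqrt{-279136 + \frac{340}{\left(- \frac{1}{3}\right) 36}} = \sqrt{-279136 + \frac{340}{-12}} = \sqrt{-279136 + 340 \left(- \frac{1}{12}\right)} = \sqrt{-279136 - \frac{85}{3}} = \sqrt{- \frac{837493}{3}} = \frac{i \sqrt{2512479}}{3}$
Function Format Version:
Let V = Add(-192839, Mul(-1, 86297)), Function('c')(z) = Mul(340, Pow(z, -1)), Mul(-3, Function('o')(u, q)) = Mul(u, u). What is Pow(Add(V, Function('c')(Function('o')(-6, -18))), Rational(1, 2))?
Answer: Mul(Rational(1, 3), I, Pow(2512479, Rational(1, 2))) ≈ Mul(528.36, I)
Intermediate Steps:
Function('o')(u, q) = Mul(Rational(-1, 3), Pow(u, 2)) (Function('o')(u, q) = Mul(Rational(-1, 3), Mul(u, u)) = Mul(Rational(-1, 3), Pow(u, 2)))
V = -279136 (V = Add(-192839, -86297) = -279136)
Pow(Add(V, Function('c')(Function('o')(-6, -18))), Rational(1, 2)) = Pow(Add(-279136, Mul(340, Pow(Mul(Rational(-1, 3), Pow(-6, 2)), -1))), Rational(1, 2)) = Pow(Add(-279136, Mul(340, Pow(Mul(Rational(-1, 3), 36), -1))), Rational(1, 2)) = Pow(Add(-279136, Mul(340, Pow(-12, -1))), Rational(1, 2)) = Pow(Add(-279136, Mul(340, Rational(-1, 12))), Rational(1, 2)) = Pow(Add(-279136, Rational(-85, 3)), Rational(1, 2)) = Pow(Rational(-837493, 3), Rational(1, 2)) = Mul(Rational(1, 3), I, Pow(2512479, Rational(1, 2)))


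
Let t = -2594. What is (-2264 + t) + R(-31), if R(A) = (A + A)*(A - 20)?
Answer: -1696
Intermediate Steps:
R(A) = 2*A*(-20 + A) (R(A) = (2*A)*(-20 + A) = 2*A*(-20 + A))
(-2264 + t) + R(-31) = (-2264 - 2594) + 2*(-31)*(-20 - 31) = -4858 + 2*(-31)*(-51) = -4858 + 3162 = -1696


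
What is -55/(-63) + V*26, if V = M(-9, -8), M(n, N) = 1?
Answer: 1693/63 ≈ 26.873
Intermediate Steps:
V = 1
-55/(-63) + V*26 = -55/(-63) + 1*26 = -55*(-1/63) + 26 = 55/63 + 26 = 1693/63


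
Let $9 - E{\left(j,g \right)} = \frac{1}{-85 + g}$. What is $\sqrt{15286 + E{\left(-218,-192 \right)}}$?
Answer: $\frac{2 \sqrt{293392583}}{277} \approx 123.67$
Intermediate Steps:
$E{\left(j,g \right)} = 9 - \frac{1}{-85 + g}$
$\sqrt{15286 + E{\left(-218,-192 \right)}} = \sqrt{15286 + \frac{-766 + 9 \left(-192\right)}{-85 - 192}} = \sqrt{15286 + \frac{-766 - 1728}{-277}} = \sqrt{15286 - - \frac{2494}{277}} = \sqrt{15286 + \frac{2494}{277}} = \sqrt{\frac{4236716}{277}} = \frac{2 \sqrt{293392583}}{277}$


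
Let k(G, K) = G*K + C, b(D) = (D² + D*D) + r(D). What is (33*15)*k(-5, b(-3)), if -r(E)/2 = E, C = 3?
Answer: -57915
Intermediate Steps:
r(E) = -2*E
b(D) = -2*D + 2*D² (b(D) = (D² + D*D) - 2*D = (D² + D²) - 2*D = 2*D² - 2*D = -2*D + 2*D²)
k(G, K) = 3 + G*K (k(G, K) = G*K + 3 = 3 + G*K)
(33*15)*k(-5, b(-3)) = (33*15)*(3 - 10*(-3)*(-1 - 3)) = 495*(3 - 10*(-3)*(-4)) = 495*(3 - 5*24) = 495*(3 - 120) = 495*(-117) = -57915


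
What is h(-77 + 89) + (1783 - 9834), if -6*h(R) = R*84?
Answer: -8219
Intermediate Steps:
h(R) = -14*R (h(R) = -R*84/6 = -14*R)
h(-77 + 89) + (1783 - 9834) = -14*(-77 + 89) + (1783 - 9834) = -14*12 - 8051 = -168 - 8051 = -8219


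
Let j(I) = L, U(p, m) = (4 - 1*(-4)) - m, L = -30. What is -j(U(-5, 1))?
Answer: 30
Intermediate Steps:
U(p, m) = 8 - m (U(p, m) = (4 + 4) - m = 8 - m)
j(I) = -30
-j(U(-5, 1)) = -1*(-30) = 30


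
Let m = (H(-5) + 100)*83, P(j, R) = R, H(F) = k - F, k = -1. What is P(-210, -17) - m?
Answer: -8649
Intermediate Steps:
H(F) = -1 - F
m = 8632 (m = ((-1 - 1*(-5)) + 100)*83 = ((-1 + 5) + 100)*83 = (4 + 100)*83 = 104*83 = 8632)
P(-210, -17) - m = -17 - 1*8632 = -17 - 8632 = -8649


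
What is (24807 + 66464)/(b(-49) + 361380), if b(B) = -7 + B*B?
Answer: 91271/363774 ≈ 0.25090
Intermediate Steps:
b(B) = -7 + B²
(24807 + 66464)/(b(-49) + 361380) = (24807 + 66464)/((-7 + (-49)²) + 361380) = 91271/((-7 + 2401) + 361380) = 91271/(2394 + 361380) = 91271/363774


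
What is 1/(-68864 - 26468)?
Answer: -1/95332 ≈ -1.0490e-5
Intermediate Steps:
1/(-68864 - 26468) = 1/(-95332) = -1/95332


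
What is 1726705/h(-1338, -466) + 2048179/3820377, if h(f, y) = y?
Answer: -6595709616371/1780295682 ≈ -3704.8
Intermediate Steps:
1726705/h(-1338, -466) + 2048179/3820377 = 1726705/(-466) + 2048179/3820377 = 1726705*(-1/466) + 2048179*(1/3820377) = -1726705/466 + 2048179/3820377 = -6595709616371/1780295682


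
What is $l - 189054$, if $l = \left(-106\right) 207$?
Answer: $-210996$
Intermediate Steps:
$l = -21942$
$l - 189054 = -21942 - 189054 = -210996$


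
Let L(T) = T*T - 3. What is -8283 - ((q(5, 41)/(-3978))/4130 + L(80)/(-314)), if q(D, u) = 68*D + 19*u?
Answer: -7104138059789/859791660 ≈ -8262.6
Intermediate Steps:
L(T) = -3 + T**2 (L(T) = T**2 - 3 = -3 + T**2)
q(D, u) = 19*u + 68*D
-8283 - ((q(5, 41)/(-3978))/4130 + L(80)/(-314)) = -8283 - (((19*41 + 68*5)/(-3978))/4130 + (-3 + 80**2)/(-314)) = -8283 - (((779 + 340)*(-1/3978))*(1/4130) + (-3 + 6400)*(-1/314)) = -8283 - ((1119*(-1/3978))*(1/4130) + 6397*(-1/314)) = -8283 - (-373/1326*1/4130 - 6397/314) = -8283 - (-373/5476380 - 6397/314) = -8283 - (-17516259991)/859791660 = -8283 - 1*(-17516259991/859791660) = -8283 + 17516259991/859791660 = -7104138059789/859791660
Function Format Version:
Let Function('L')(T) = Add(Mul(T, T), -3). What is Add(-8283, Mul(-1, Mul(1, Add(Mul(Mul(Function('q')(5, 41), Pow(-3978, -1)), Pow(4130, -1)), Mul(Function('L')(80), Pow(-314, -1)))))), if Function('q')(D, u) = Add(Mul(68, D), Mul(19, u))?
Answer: Rational(-7104138059789, 859791660) ≈ -8262.6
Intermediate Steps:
Function('L')(T) = Add(-3, Pow(T, 2)) (Function('L')(T) = Add(Pow(T, 2), -3) = Add(-3, Pow(T, 2)))
Function('q')(D, u) = Add(Mul(19, u), Mul(68, D))
Add(-8283, Mul(-1, Mul(1, Add(Mul(Mul(Function('q')(5, 41), Pow(-3978, -1)), Pow(4130, -1)), Mul(Function('L')(80), Pow(-314, -1)))))) = Add(-8283, Mul(-1, Mul(1, Add(Mul(Mul(Add(Mul(19, 41), Mul(68, 5)), Pow(-3978, -1)), Pow(4130, -1)), Mul(Add(-3, Pow(80, 2)), Pow(-314, -1)))))) = Add(-8283, Mul(-1, Mul(1, Add(Mul(Mul(Add(779, 340), Rational(-1, 3978)), Rational(1, 4130)), Mul(Add(-3, 6400), Rational(-1, 314)))))) = Add(-8283, Mul(-1, Mul(1, Add(Mul(Mul(1119, Rational(-1, 3978)), Rational(1, 4130)), Mul(6397, Rational(-1, 314)))))) = Add(-8283, Mul(-1, Mul(1, Add(Mul(Rational(-373, 1326), Rational(1, 4130)), Rational(-6397, 314))))) = Add(-8283, Mul(-1, Mul(1, Add(Rational(-373, 5476380), Rational(-6397, 314))))) = Add(-8283, Mul(-1, Mul(1, Rational(-17516259991, 859791660)))) = Add(-8283, Mul(-1, Rational(-17516259991, 859791660))) = Add(-8283, Rational(17516259991, 859791660)) = Rational(-7104138059789, 859791660)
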